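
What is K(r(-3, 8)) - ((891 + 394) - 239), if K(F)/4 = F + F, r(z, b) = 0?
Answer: -1046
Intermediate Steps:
K(F) = 8*F (K(F) = 4*(F + F) = 4*(2*F) = 8*F)
K(r(-3, 8)) - ((891 + 394) - 239) = 8*0 - ((891 + 394) - 239) = 0 - (1285 - 239) = 0 - 1*1046 = 0 - 1046 = -1046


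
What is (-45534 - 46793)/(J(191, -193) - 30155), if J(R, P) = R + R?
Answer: 92327/29773 ≈ 3.1010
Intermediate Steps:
J(R, P) = 2*R
(-45534 - 46793)/(J(191, -193) - 30155) = (-45534 - 46793)/(2*191 - 30155) = -92327/(382 - 30155) = -92327/(-29773) = -92327*(-1/29773) = 92327/29773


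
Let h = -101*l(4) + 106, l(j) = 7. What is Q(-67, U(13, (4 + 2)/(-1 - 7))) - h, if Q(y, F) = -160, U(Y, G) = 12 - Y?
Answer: 441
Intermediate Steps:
h = -601 (h = -101*7 + 106 = -707 + 106 = -601)
Q(-67, U(13, (4 + 2)/(-1 - 7))) - h = -160 - 1*(-601) = -160 + 601 = 441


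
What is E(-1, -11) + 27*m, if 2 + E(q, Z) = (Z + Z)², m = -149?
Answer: -3541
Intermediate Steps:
E(q, Z) = -2 + 4*Z² (E(q, Z) = -2 + (Z + Z)² = -2 + (2*Z)² = -2 + 4*Z²)
E(-1, -11) + 27*m = (-2 + 4*(-11)²) + 27*(-149) = (-2 + 4*121) - 4023 = (-2 + 484) - 4023 = 482 - 4023 = -3541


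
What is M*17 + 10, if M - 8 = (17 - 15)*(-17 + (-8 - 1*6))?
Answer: -908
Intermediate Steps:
M = -54 (M = 8 + (17 - 15)*(-17 + (-8 - 1*6)) = 8 + 2*(-17 + (-8 - 6)) = 8 + 2*(-17 - 14) = 8 + 2*(-31) = 8 - 62 = -54)
M*17 + 10 = -54*17 + 10 = -918 + 10 = -908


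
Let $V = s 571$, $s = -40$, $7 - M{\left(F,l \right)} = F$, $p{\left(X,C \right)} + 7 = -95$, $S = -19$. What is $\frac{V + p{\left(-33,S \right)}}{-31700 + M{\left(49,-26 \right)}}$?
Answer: $\frac{11471}{15871} \approx 0.72276$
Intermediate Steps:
$p{\left(X,C \right)} = -102$ ($p{\left(X,C \right)} = -7 - 95 = -102$)
$M{\left(F,l \right)} = 7 - F$
$V = -22840$ ($V = \left(-40\right) 571 = -22840$)
$\frac{V + p{\left(-33,S \right)}}{-31700 + M{\left(49,-26 \right)}} = \frac{-22840 - 102}{-31700 + \left(7 - 49\right)} = - \frac{22942}{-31700 + \left(7 - 49\right)} = - \frac{22942}{-31700 - 42} = - \frac{22942}{-31742} = \left(-22942\right) \left(- \frac{1}{31742}\right) = \frac{11471}{15871}$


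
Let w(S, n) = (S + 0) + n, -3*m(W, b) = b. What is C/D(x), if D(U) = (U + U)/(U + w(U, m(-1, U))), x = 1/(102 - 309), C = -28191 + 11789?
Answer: -41005/3 ≈ -13668.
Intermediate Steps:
m(W, b) = -b/3
C = -16402
w(S, n) = S + n
x = -1/207 (x = 1/(-207) = -1/207 ≈ -0.0048309)
D(U) = 6/5 (D(U) = (U + U)/(U + (U - U/3)) = (2*U)/(U + 2*U/3) = (2*U)/((5*U/3)) = (2*U)*(3/(5*U)) = 6/5)
C/D(x) = -16402/6/5 = -16402*5/6 = -41005/3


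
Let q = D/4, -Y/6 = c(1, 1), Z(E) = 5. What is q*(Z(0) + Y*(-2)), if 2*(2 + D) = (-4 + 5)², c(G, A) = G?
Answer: -51/8 ≈ -6.3750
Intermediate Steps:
Y = -6 (Y = -6*1 = -6)
D = -3/2 (D = -2 + (-4 + 5)²/2 = -2 + (½)*1² = -2 + (½)*1 = -2 + ½ = -3/2 ≈ -1.5000)
q = -3/8 (q = -3/2/4 = -3/2*¼ = -3/8 ≈ -0.37500)
q*(Z(0) + Y*(-2)) = -3*(5 - 6*(-2))/8 = -3*(5 + 12)/8 = -3/8*17 = -51/8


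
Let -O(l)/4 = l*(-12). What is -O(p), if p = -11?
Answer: 528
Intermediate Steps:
O(l) = 48*l (O(l) = -4*l*(-12) = -(-48)*l = 48*l)
-O(p) = -48*(-11) = -1*(-528) = 528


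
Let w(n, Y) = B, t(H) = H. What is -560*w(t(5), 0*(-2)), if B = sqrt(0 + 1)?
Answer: -560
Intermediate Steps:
B = 1 (B = sqrt(1) = 1)
w(n, Y) = 1
-560*w(t(5), 0*(-2)) = -560*1 = -560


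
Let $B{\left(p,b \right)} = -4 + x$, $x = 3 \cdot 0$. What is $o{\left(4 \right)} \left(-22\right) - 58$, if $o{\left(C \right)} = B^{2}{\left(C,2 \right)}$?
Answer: $-410$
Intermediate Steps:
$x = 0$
$B{\left(p,b \right)} = -4$ ($B{\left(p,b \right)} = -4 + 0 = -4$)
$o{\left(C \right)} = 16$ ($o{\left(C \right)} = \left(-4\right)^{2} = 16$)
$o{\left(4 \right)} \left(-22\right) - 58 = 16 \left(-22\right) - 58 = -352 - 58 = -410$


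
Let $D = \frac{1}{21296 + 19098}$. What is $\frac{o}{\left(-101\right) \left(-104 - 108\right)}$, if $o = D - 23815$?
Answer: $- \frac{961983109}{864916328} \approx -1.1122$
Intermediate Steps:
$D = \frac{1}{40394} \approx 2.4756 \cdot 10^{-5}$
$o = - \frac{961983109}{40394}$ ($o = \frac{1}{40394} - 23815 = - \frac{961983109}{40394} \approx -23815.0$)
$\frac{o}{\left(-101\right) \left(-104 - 108\right)} = - \frac{961983109}{40394 \left(- 101 \left(-104 - 108\right)\right)} = - \frac{961983109}{40394 \left(\left(-101\right) \left(-212\right)\right)} = - \frac{961983109}{40394 \cdot 21412} = \left(- \frac{961983109}{40394}\right) \frac{1}{21412} = - \frac{961983109}{864916328}$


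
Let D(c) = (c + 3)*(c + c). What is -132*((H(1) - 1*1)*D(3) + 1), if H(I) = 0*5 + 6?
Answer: -23892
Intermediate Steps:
H(I) = 6 (H(I) = 0 + 6 = 6)
D(c) = 2*c*(3 + c) (D(c) = (3 + c)*(2*c) = 2*c*(3 + c))
-132*((H(1) - 1*1)*D(3) + 1) = -132*((6 - 1*1)*(2*3*(3 + 3)) + 1) = -132*((6 - 1)*(2*3*6) + 1) = -132*(5*36 + 1) = -132*(180 + 1) = -132*181 = -23892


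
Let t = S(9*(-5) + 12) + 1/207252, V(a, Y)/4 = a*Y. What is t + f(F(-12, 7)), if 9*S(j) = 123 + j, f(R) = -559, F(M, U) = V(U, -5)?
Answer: -113781347/207252 ≈ -549.00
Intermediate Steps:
V(a, Y) = 4*Y*a (V(a, Y) = 4*(a*Y) = 4*(Y*a) = 4*Y*a)
F(M, U) = -20*U (F(M, U) = 4*(-5)*U = -20*U)
S(j) = 41/3 + j/9 (S(j) = (123 + j)/9 = 41/3 + j/9)
t = 2072521/207252 (t = (41/3 + (9*(-5) + 12)/9) + 1/207252 = (41/3 + (-45 + 12)/9) + 1/207252 = (41/3 + (⅑)*(-33)) + 1/207252 = (41/3 - 11/3) + 1/207252 = 10 + 1/207252 = 2072521/207252 ≈ 10.000)
t + f(F(-12, 7)) = 2072521/207252 - 559 = -113781347/207252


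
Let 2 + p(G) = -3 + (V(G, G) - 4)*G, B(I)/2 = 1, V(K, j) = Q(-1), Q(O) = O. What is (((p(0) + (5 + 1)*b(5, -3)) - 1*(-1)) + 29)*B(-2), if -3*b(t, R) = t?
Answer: 30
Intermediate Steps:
V(K, j) = -1
b(t, R) = -t/3
B(I) = 2 (B(I) = 2*1 = 2)
p(G) = -5 - 5*G (p(G) = -2 + (-3 + (-1 - 4)*G) = -2 + (-3 - 5*G) = -5 - 5*G)
(((p(0) + (5 + 1)*b(5, -3)) - 1*(-1)) + 29)*B(-2) = ((((-5 - 5*0) + (5 + 1)*(-⅓*5)) - 1*(-1)) + 29)*2 = ((((-5 + 0) + 6*(-5/3)) + 1) + 29)*2 = (((-5 - 10) + 1) + 29)*2 = ((-15 + 1) + 29)*2 = (-14 + 29)*2 = 15*2 = 30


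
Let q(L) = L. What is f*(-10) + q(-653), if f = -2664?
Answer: 25987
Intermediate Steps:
f*(-10) + q(-653) = -2664*(-10) - 653 = 26640 - 653 = 25987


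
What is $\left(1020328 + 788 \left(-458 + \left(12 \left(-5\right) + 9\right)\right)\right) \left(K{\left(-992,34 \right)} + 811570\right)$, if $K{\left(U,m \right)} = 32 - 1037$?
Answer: $501931028340$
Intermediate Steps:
$K{\left(U,m \right)} = -1005$
$\left(1020328 + 788 \left(-458 + \left(12 \left(-5\right) + 9\right)\right)\right) \left(K{\left(-992,34 \right)} + 811570\right) = \left(1020328 + 788 \left(-458 + \left(12 \left(-5\right) + 9\right)\right)\right) \left(-1005 + 811570\right) = \left(1020328 + 788 \left(-458 + \left(-60 + 9\right)\right)\right) 810565 = \left(1020328 + 788 \left(-458 - 51\right)\right) 810565 = \left(1020328 + 788 \left(-509\right)\right) 810565 = \left(1020328 - 401092\right) 810565 = 619236 \cdot 810565 = 501931028340$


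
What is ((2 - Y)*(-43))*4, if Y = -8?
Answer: -1720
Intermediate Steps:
((2 - Y)*(-43))*4 = ((2 - 1*(-8))*(-43))*4 = ((2 + 8)*(-43))*4 = (10*(-43))*4 = -430*4 = -1720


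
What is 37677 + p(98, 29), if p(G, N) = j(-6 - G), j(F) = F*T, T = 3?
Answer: 37365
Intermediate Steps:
j(F) = 3*F (j(F) = F*3 = 3*F)
p(G, N) = -18 - 3*G (p(G, N) = 3*(-6 - G) = -18 - 3*G)
37677 + p(98, 29) = 37677 + (-18 - 3*98) = 37677 + (-18 - 294) = 37677 - 312 = 37365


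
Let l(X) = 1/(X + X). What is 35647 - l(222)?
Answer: 15827267/444 ≈ 35647.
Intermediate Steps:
l(X) = 1/(2*X)
35647 - l(222) = 35647 - 1/(2*222) = 35647 - 1*1/444 = 35647 - 1/444 = 15827267/444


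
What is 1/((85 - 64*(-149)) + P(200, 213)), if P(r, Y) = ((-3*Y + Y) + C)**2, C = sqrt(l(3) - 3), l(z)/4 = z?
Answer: 1/188550 ≈ 5.3036e-6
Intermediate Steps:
l(z) = 4*z
C = 3 (C = sqrt(4*3 - 3) = sqrt(12 - 3) = sqrt(9) = 3)
P(r, Y) = (3 - 2*Y)**2 (P(r, Y) = ((-3*Y + Y) + 3)**2 = (-2*Y + 3)**2 = (3 - 2*Y)**2)
1/((85 - 64*(-149)) + P(200, 213)) = 1/((85 - 64*(-149)) + (-3 + 2*213)**2) = 1/((85 + 9536) + (-3 + 426)**2) = 1/(9621 + 423**2) = 1/(9621 + 178929) = 1/188550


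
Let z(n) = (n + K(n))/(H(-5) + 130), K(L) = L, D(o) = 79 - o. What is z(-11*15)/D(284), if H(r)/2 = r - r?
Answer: 33/2665 ≈ 0.012383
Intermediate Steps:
H(r) = 0 (H(r) = 2*(r - r) = 2*0 = 0)
z(n) = n/65 (z(n) = (n + n)/(0 + 130) = (2*n)/130 = (2*n)*(1/130) = n/65)
z(-11*15)/D(284) = ((-11*15)/65)/(79 - 1*284) = ((1/65)*(-165))/(79 - 284) = -33/13/(-205) = -33/13*(-1/205) = 33/2665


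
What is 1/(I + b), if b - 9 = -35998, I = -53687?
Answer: -1/89676 ≈ -1.1151e-5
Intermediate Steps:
b = -35989 (b = 9 - 35998 = -35989)
1/(I + b) = 1/(-53687 - 35989) = 1/(-89676) = -1/89676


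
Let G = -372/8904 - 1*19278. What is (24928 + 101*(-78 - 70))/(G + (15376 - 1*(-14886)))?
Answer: 7405160/8150097 ≈ 0.90860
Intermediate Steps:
G = -14304307/742 (G = -372*1/8904 - 19278 = -31/742 - 19278 = -14304307/742 ≈ -19278.)
(24928 + 101*(-78 - 70))/(G + (15376 - 1*(-14886))) = (24928 + 101*(-78 - 70))/(-14304307/742 + (15376 - 1*(-14886))) = (24928 + 101*(-148))/(-14304307/742 + (15376 + 14886)) = (24928 - 14948)/(-14304307/742 + 30262) = 9980/(8150097/742) = 9980*(742/8150097) = 7405160/8150097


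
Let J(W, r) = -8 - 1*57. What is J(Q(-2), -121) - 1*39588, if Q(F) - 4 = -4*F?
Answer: -39653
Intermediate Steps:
Q(F) = 4 - 4*F
J(W, r) = -65 (J(W, r) = -8 - 57 = -65)
J(Q(-2), -121) - 1*39588 = -65 - 1*39588 = -65 - 39588 = -39653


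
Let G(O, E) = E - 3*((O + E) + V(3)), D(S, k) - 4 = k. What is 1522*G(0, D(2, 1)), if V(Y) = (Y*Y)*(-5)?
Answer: 190250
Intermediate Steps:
D(S, k) = 4 + k
V(Y) = -5*Y² (V(Y) = Y²*(-5) = -5*Y²)
G(O, E) = 135 - 3*O - 2*E (G(O, E) = E - 3*((O + E) - 5*3²) = E - 3*((E + O) - 5*9) = E - 3*((E + O) - 45) = E - 3*(-45 + E + O) = E + (135 - 3*E - 3*O) = 135 - 3*O - 2*E)
1522*G(0, D(2, 1)) = 1522*(135 - 3*0 - 2*(4 + 1)) = 1522*(135 + 0 - 2*5) = 1522*(135 + 0 - 10) = 1522*125 = 190250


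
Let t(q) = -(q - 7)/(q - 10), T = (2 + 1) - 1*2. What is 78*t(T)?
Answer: -52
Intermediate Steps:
T = 1 (T = 3 - 2 = 1)
t(q) = -(-7 + q)/(-10 + q)
78*t(T) = 78*((7 - 1*1)/(-10 + 1)) = 78*((7 - 1)/(-9)) = 78*(-⅑*6) = 78*(-⅔) = -52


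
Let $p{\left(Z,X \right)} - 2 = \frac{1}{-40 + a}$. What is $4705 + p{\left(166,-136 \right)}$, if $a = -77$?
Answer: $\frac{550718}{117} \approx 4707.0$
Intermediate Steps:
$p{\left(Z,X \right)} = \frac{233}{117}$ ($p{\left(Z,X \right)} = 2 + \frac{1}{-40 - 77} = 2 + \frac{1}{-117} = 2 - \frac{1}{117} = \frac{233}{117}$)
$4705 + p{\left(166,-136 \right)} = 4705 + \frac{233}{117} = \frac{550718}{117}$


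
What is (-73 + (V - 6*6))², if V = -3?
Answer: 12544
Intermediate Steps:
(-73 + (V - 6*6))² = (-73 + (-3 - 6*6))² = (-73 + (-3 - 36))² = (-73 - 39)² = (-112)² = 12544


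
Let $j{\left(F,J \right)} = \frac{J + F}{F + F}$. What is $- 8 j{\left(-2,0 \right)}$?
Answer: $-4$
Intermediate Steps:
$j{\left(F,J \right)} = \frac{F + J}{2 F}$
$- 8 j{\left(-2,0 \right)} = - 8 \frac{-2 + 0}{2 \left(-2\right)} = - 8 \cdot \frac{1}{2} \left(- \frac{1}{2}\right) \left(-2\right) = \left(-8\right) \frac{1}{2} = -4$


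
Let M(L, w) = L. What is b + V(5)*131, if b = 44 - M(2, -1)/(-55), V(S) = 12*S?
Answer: 434722/55 ≈ 7904.0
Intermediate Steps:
b = 2422/55 (b = 44 - 2/(-55) = 44 - 2*(-1)/55 = 44 - 1*(-2/55) = 44 + 2/55 = 2422/55 ≈ 44.036)
b + V(5)*131 = 2422/55 + (12*5)*131 = 2422/55 + 60*131 = 2422/55 + 7860 = 434722/55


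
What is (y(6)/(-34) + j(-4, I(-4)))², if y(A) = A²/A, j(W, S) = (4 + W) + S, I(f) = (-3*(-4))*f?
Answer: 670761/289 ≈ 2321.0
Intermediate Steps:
I(f) = 12*f
j(W, S) = 4 + S + W
y(A) = A
(y(6)/(-34) + j(-4, I(-4)))² = (6/(-34) + (4 + 12*(-4) - 4))² = (6*(-1/34) + (4 - 48 - 4))² = (-3/17 - 48)² = (-819/17)² = 670761/289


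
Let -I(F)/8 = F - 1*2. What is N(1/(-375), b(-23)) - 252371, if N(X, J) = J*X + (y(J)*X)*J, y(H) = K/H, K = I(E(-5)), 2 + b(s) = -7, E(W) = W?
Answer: -94639172/375 ≈ -2.5237e+5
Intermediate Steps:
b(s) = -9 (b(s) = -2 - 7 = -9)
I(F) = 16 - 8*F (I(F) = -8*(F - 1*2) = -8*(F - 2) = -8*(-2 + F) = 16 - 8*F)
K = 56 (K = 16 - 8*(-5) = 16 + 40 = 56)
y(H) = 56/H
N(X, J) = 56*X + J*X (N(X, J) = J*X + ((56/J)*X)*J = J*X + (56*X/J)*J = J*X + 56*X = 56*X + J*X)
N(1/(-375), b(-23)) - 252371 = (56 - 9)/(-375) - 252371 = -1/375*47 - 252371 = -47/375 - 252371 = -94639172/375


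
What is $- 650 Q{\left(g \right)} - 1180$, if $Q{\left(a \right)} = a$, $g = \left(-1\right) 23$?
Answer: $13770$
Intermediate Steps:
$g = -23$
$- 650 Q{\left(g \right)} - 1180 = \left(-650\right) \left(-23\right) - 1180 = 14950 - 1180 = 13770$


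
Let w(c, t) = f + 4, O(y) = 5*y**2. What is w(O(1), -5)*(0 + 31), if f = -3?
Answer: 31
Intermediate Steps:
w(c, t) = 1 (w(c, t) = -3 + 4 = 1)
w(O(1), -5)*(0 + 31) = 1*(0 + 31) = 1*31 = 31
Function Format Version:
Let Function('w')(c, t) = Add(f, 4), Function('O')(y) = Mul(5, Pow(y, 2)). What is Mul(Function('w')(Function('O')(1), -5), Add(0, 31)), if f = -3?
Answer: 31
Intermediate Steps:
Function('w')(c, t) = 1 (Function('w')(c, t) = Add(-3, 4) = 1)
Mul(Function('w')(Function('O')(1), -5), Add(0, 31)) = Mul(1, Add(0, 31)) = Mul(1, 31) = 31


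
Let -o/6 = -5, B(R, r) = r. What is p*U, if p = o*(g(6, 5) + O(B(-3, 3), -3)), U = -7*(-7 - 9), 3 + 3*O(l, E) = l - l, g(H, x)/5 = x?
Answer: 80640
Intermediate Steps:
g(H, x) = 5*x
o = 30 (o = -6*(-5) = 30)
O(l, E) = -1 (O(l, E) = -1 + (l - l)/3 = -1 + (⅓)*0 = -1 + 0 = -1)
U = 112 (U = -7*(-16) = 112)
p = 720 (p = 30*(5*5 - 1) = 30*(25 - 1) = 30*24 = 720)
p*U = 720*112 = 80640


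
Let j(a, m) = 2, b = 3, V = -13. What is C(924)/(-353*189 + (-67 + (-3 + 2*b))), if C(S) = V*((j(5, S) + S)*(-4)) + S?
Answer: -49076/66781 ≈ -0.73488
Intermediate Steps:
C(S) = 104 + 53*S (C(S) = -13*(2 + S)*(-4) + S = -13*(-8 - 4*S) + S = (104 + 52*S) + S = 104 + 53*S)
C(924)/(-353*189 + (-67 + (-3 + 2*b))) = (104 + 53*924)/(-353*189 + (-67 + (-3 + 2*3))) = (104 + 48972)/(-66717 + (-67 + (-3 + 6))) = 49076/(-66717 + (-67 + 3)) = 49076/(-66717 - 64) = 49076/(-66781) = 49076*(-1/66781) = -49076/66781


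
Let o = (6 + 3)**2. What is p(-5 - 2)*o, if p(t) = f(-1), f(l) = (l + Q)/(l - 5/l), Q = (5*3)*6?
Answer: 7209/4 ≈ 1802.3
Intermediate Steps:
Q = 90 (Q = 15*6 = 90)
f(l) = (90 + l)/(l - 5/l) (f(l) = (l + 90)/(l - 5/l) = (90 + l)/(l - 5/l))
p(t) = 89/4 (p(t) = -(90 - 1)/(-5 + (-1)**2) = -1*89/(-5 + 1) = -1*89/(-4) = -1*(-1/4)*89 = 89/4)
o = 81 (o = 9**2 = 81)
p(-5 - 2)*o = (89/4)*81 = 7209/4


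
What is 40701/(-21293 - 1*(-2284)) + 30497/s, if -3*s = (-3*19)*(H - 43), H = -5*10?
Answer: -651636140/33588903 ≈ -19.400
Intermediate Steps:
H = -50
s = -1767 (s = -(-3*19)*(-50 - 43)/3 = -(-19)*(-93) = -⅓*5301 = -1767)
40701/(-21293 - 1*(-2284)) + 30497/s = 40701/(-21293 - 1*(-2284)) + 30497/(-1767) = 40701/(-21293 + 2284) + 30497*(-1/1767) = 40701/(-19009) - 30497/1767 = 40701*(-1/19009) - 30497/1767 = -40701/19009 - 30497/1767 = -651636140/33588903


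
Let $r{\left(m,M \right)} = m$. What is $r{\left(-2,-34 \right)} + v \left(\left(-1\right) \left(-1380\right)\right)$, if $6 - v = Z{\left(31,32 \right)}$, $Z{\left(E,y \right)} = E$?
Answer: $-34502$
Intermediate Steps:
$v = -25$ ($v = 6 - 31 = -25$)
$r{\left(-2,-34 \right)} + v \left(\left(-1\right) \left(-1380\right)\right) = -2 - 25 \left(\left(-1\right) \left(-1380\right)\right) = -2 - 34500 = -34502$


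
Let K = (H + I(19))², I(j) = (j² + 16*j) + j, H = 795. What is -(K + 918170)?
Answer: -3105611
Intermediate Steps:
I(j) = j² + 17*j
K = 2187441 (K = (795 + 19*(17 + 19))² = (795 + 19*36)² = (795 + 684)² = 1479² = 2187441)
-(K + 918170) = -(2187441 + 918170) = -1*3105611 = -3105611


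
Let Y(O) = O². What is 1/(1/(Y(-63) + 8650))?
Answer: 12619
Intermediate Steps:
1/(1/(Y(-63) + 8650)) = 1/(1/((-63)² + 8650)) = 1/(1/(3969 + 8650)) = 1/(1/12619) = 12619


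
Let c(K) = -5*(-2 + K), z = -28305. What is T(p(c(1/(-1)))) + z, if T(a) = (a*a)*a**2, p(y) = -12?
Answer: -7569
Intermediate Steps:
c(K) = 10 - 5*K
T(a) = a**4 (T(a) = a**2*a**2 = a**4)
T(p(c(1/(-1)))) + z = (-12)**4 - 28305 = 20736 - 28305 = -7569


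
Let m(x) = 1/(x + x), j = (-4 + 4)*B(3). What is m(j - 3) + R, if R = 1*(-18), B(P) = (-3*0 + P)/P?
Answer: -109/6 ≈ -18.167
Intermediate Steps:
B(P) = 1 (B(P) = (0 + P)/P = P/P = 1)
R = -18
j = 0 (j = (-4 + 4)*1 = 0*1 = 0)
m(x) = 1/(2*x)
m(j - 3) + R = 1/(2*(0 - 3)) - 18 = (½)/(-3) - 18 = (½)*(-⅓) - 18 = -⅙ - 18 = -109/6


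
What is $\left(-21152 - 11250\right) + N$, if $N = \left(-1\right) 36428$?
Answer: $-68830$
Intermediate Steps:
$N = -36428$
$\left(-21152 - 11250\right) + N = \left(-21152 - 11250\right) - 36428 = -32402 - 36428 = -68830$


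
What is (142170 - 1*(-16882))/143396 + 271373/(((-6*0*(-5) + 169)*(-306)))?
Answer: -7672146895/1853895186 ≈ -4.1384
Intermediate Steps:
(142170 - 1*(-16882))/143396 + 271373/(((-6*0*(-5) + 169)*(-306))) = (142170 + 16882)*(1/143396) + 271373/(((0*(-5) + 169)*(-306))) = 159052*(1/143396) + 271373/(((0 + 169)*(-306))) = 39763/35849 + 271373/((169*(-306))) = 39763/35849 + 271373/(-51714) = 39763/35849 + 271373*(-1/51714) = 39763/35849 - 271373/51714 = -7672146895/1853895186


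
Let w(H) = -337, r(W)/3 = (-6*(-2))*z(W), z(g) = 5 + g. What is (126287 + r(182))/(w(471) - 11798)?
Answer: -133019/12135 ≈ -10.962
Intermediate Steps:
r(W) = 180 + 36*W (r(W) = 3*((-6*(-2))*(5 + W)) = 3*(12*(5 + W)) = 3*(60 + 12*W) = 180 + 36*W)
(126287 + r(182))/(w(471) - 11798) = (126287 + (180 + 36*182))/(-337 - 11798) = (126287 + (180 + 6552))/(-12135) = (126287 + 6732)*(-1/12135) = 133019*(-1/12135) = -133019/12135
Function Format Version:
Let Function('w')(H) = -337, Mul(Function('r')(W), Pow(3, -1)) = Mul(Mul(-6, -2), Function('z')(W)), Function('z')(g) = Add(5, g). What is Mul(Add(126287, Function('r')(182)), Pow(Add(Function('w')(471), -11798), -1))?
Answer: Rational(-133019, 12135) ≈ -10.962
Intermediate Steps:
Function('r')(W) = Add(180, Mul(36, W)) (Function('r')(W) = Mul(3, Mul(Mul(-6, -2), Add(5, W))) = Mul(3, Mul(12, Add(5, W))) = Mul(3, Add(60, Mul(12, W))) = Add(180, Mul(36, W)))
Mul(Add(126287, Function('r')(182)), Pow(Add(Function('w')(471), -11798), -1)) = Mul(Add(126287, Add(180, Mul(36, 182))), Pow(Add(-337, -11798), -1)) = Mul(Add(126287, Add(180, 6552)), Pow(-12135, -1)) = Mul(Add(126287, 6732), Rational(-1, 12135)) = Mul(133019, Rational(-1, 12135)) = Rational(-133019, 12135)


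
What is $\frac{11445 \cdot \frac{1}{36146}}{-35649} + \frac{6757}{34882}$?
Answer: $\frac{725538320524}{3745654606419} \approx 0.1937$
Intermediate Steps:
$\frac{11445 \cdot \frac{1}{36146}}{-35649} + \frac{6757}{34882} = 11445 \cdot \frac{1}{36146} \left(- \frac{1}{35649}\right) + 6757 \cdot \frac{1}{34882} = \frac{11445}{36146} \left(- \frac{1}{35649}\right) + \frac{6757}{34882} = - \frac{3815}{429522918} + \frac{6757}{34882} = \frac{725538320524}{3745654606419}$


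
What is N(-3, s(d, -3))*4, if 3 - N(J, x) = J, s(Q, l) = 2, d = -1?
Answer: 24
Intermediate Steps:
N(J, x) = 3 - J
N(-3, s(d, -3))*4 = (3 - 1*(-3))*4 = (3 + 3)*4 = 6*4 = 24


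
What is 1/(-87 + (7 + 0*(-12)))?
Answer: -1/80 ≈ -0.012500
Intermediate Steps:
1/(-87 + (7 + 0*(-12))) = 1/(-87 + (7 + 0)) = 1/(-87 + 7) = 1/(-80) = -1/80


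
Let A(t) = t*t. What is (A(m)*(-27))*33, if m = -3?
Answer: -8019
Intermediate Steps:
A(t) = t**2
(A(m)*(-27))*33 = ((-3)**2*(-27))*33 = (9*(-27))*33 = -243*33 = -8019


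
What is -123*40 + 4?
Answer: -4916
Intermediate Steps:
-123*40 + 4 = -4920 + 4 = -4916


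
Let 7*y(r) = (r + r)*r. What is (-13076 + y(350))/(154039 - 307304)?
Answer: -108/755 ≈ -0.14305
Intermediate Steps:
y(r) = 2*r²/7 (y(r) = ((r + r)*r)/7 = ((2*r)*r)/7 = (2*r²)/7 = 2*r²/7)
(-13076 + y(350))/(154039 - 307304) = (-13076 + (2/7)*350²)/(154039 - 307304) = (-13076 + (2/7)*122500)/(-153265) = (-13076 + 35000)*(-1/153265) = 21924*(-1/153265) = -108/755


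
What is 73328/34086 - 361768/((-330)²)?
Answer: -16461382/14060475 ≈ -1.1708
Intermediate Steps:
73328/34086 - 361768/((-330)²) = 73328*(1/34086) - 361768/108900 = 36664/17043 - 361768*1/108900 = 36664/17043 - 8222/2475 = -16461382/14060475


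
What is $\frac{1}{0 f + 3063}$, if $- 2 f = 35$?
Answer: $\frac{1}{3063} \approx 0.00032648$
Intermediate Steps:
$f = - \frac{35}{2}$ ($f = \left(- \frac{1}{2}\right) 35 = - \frac{35}{2} \approx -17.5$)
$\frac{1}{0 f + 3063} = \frac{1}{0 \left(- \frac{35}{2}\right) + 3063} = \frac{1}{0 + 3063} = \frac{1}{3063}$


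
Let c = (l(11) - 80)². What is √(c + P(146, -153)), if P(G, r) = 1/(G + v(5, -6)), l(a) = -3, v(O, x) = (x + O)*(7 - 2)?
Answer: 5*√5478414/141 ≈ 83.000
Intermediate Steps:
v(O, x) = 5*O + 5*x (v(O, x) = (O + x)*5 = 5*O + 5*x)
P(G, r) = 1/(-5 + G) (P(G, r) = 1/(G + (5*5 + 5*(-6))) = 1/(G + (25 - 30)) = 1/(G - 5) = 1/(-5 + G))
c = 6889 (c = (-3 - 80)² = (-83)² = 6889)
√(c + P(146, -153)) = √(6889 + 1/(-5 + 146)) = √(6889 + 1/141) = √(971350/141) = 5*√5478414/141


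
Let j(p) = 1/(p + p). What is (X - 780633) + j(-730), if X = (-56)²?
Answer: -1135145621/1460 ≈ -7.7750e+5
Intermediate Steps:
j(p) = 1/(2*p)
X = 3136
(X - 780633) + j(-730) = (3136 - 780633) + (½)/(-730) = -777497 + (½)*(-1/730) = -777497 - 1/1460 = -1135145621/1460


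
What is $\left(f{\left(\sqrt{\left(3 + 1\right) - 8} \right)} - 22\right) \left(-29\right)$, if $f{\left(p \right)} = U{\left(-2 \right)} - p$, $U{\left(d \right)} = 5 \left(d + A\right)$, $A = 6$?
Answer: $58 + 58 i \approx 58.0 + 58.0 i$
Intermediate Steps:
$U{\left(d \right)} = 30 + 5 d$ ($U{\left(d \right)} = 5 \left(d + 6\right) = 5 \left(6 + d\right) = 30 + 5 d$)
$f{\left(p \right)} = 20 - p$ ($f{\left(p \right)} = \left(30 + 5 \left(-2\right)\right) - p = \left(30 - 10\right) - p = 20 - p$)
$\left(f{\left(\sqrt{\left(3 + 1\right) - 8} \right)} - 22\right) \left(-29\right) = \left(\left(20 - \sqrt{\left(3 + 1\right) - 8}\right) - 22\right) \left(-29\right) = \left(\left(20 - \sqrt{4 - 8}\right) - 22\right) \left(-29\right) = \left(\left(20 - \sqrt{-4}\right) - 22\right) \left(-29\right) = \left(\left(20 - 2 i\right) - 22\right) \left(-29\right) = \left(-2 - 2 i\right) \left(-29\right) = 58 + 58 i$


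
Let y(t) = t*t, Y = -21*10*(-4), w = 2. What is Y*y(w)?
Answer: 3360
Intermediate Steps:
Y = 840 (Y = -210*(-4) = 840)
y(t) = t²
Y*y(w) = 840*2² = 840*4 = 3360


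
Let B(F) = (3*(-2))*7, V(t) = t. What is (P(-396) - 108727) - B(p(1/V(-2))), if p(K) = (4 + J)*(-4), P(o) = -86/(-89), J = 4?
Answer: -9672879/89 ≈ -1.0868e+5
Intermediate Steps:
P(o) = 86/89 (P(o) = -86*(-1/89) = 86/89)
p(K) = -32 (p(K) = (4 + 4)*(-4) = 8*(-4) = -32)
B(F) = -42 (B(F) = -6*7 = -42)
(P(-396) - 108727) - B(p(1/V(-2))) = (86/89 - 108727) - 1*(-42) = -9676617/89 + 42 = -9672879/89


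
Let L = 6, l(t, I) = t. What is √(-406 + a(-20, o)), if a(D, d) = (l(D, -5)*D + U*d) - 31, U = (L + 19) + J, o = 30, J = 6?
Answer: √893 ≈ 29.883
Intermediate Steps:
U = 31 (U = (6 + 19) + 6 = 25 + 6 = 31)
a(D, d) = -31 + D² + 31*d (a(D, d) = (D*D + 31*d) - 31 = (D² + 31*d) - 31 = -31 + D² + 31*d)
√(-406 + a(-20, o)) = √(-406 + (-31 + (-20)² + 31*30)) = √(-406 + (-31 + 400 + 930)) = √(-406 + 1299) = √893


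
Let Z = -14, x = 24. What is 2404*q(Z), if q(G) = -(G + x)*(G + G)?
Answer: 673120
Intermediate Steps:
q(G) = -2*G*(24 + G) (q(G) = -(G + 24)*(G + G) = -(24 + G)*2*G = -2*G*(24 + G))
2404*q(Z) = 2404*(-2*(-14)*(24 - 14)) = 2404*(-2*(-14)*10) = 2404*280 = 673120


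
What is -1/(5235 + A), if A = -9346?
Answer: 1/4111 ≈ 0.00024325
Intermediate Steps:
-1/(5235 + A) = -1/(5235 - 9346) = -1/(-4111) = -1*(-1/4111) = 1/4111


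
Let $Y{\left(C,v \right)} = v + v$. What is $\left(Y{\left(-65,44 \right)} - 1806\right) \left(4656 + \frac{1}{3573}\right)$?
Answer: $- \frac{28580457302}{3573} \approx -7.999 \cdot 10^{6}$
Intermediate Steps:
$Y{\left(C,v \right)} = 2 v$
$\left(Y{\left(-65,44 \right)} - 1806\right) \left(4656 + \frac{1}{3573}\right) = \left(2 \cdot 44 - 1806\right) \left(4656 + \frac{1}{3573}\right) = \left(88 - 1806\right) \left(4656 + \frac{1}{3573}\right) = \left(-1718\right) \frac{16635889}{3573} = - \frac{28580457302}{3573}$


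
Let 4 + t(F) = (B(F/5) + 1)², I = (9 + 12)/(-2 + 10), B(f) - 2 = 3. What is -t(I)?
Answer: -32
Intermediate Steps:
B(f) = 5 (B(f) = 2 + 3 = 5)
I = 21/8 ≈ 2.6250
t(F) = 32 (t(F) = -4 + (5 + 1)² = -4 + 6² = -4 + 36 = 32)
-t(I) = -1*32 = -32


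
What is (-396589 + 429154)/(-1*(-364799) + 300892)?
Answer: 835/17069 ≈ 0.048919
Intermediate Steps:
(-396589 + 429154)/(-1*(-364799) + 300892) = 32565/(364799 + 300892) = 32565/665691 = 32565*(1/665691) = 835/17069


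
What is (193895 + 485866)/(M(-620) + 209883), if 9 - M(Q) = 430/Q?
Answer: 42145182/13013347 ≈ 3.2386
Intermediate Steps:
M(Q) = 9 - 430/Q
(193895 + 485866)/(M(-620) + 209883) = (193895 + 485866)/((9 - 430/(-620)) + 209883) = 679761/((9 - 430*(-1/620)) + 209883) = 679761/((9 + 43/62) + 209883) = 679761/(601/62 + 209883) = 679761/(13013347/62) = 679761*(62/13013347) = 42145182/13013347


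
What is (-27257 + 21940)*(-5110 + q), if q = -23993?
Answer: 154740651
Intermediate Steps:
(-27257 + 21940)*(-5110 + q) = (-27257 + 21940)*(-5110 - 23993) = -5317*(-29103) = 154740651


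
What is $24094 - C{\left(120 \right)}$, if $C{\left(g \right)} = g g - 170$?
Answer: $9864$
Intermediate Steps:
$C{\left(g \right)} = -170 + g^{2}$ ($C{\left(g \right)} = g^{2} - 170 = -170 + g^{2}$)
$24094 - C{\left(120 \right)} = 24094 - \left(-170 + 120^{2}\right) = 24094 - \left(-170 + 14400\right) = 24094 - 14230 = 9864$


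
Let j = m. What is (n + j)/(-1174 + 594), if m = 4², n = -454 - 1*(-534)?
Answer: -24/145 ≈ -0.16552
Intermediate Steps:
n = 80 (n = -454 + 534 = 80)
m = 16
j = 16
(n + j)/(-1174 + 594) = (80 + 16)/(-1174 + 594) = 96/(-580) = 96*(-1/580) = -24/145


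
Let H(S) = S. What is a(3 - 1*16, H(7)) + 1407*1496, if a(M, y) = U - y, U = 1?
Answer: 2104866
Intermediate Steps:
a(M, y) = 1 - y
a(3 - 1*16, H(7)) + 1407*1496 = (1 - 1*7) + 1407*1496 = (1 - 7) + 2104872 = -6 + 2104872 = 2104866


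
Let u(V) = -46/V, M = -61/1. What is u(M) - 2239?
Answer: -136533/61 ≈ -2238.2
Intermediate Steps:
M = -61 (M = -61*1 = -61)
u(V) = -46/V
u(M) - 2239 = -46/(-61) - 2239 = -46*(-1/61) - 2239 = 46/61 - 2239 = -136533/61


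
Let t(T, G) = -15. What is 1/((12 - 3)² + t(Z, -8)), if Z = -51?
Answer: 1/66 ≈ 0.015152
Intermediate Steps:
1/((12 - 3)² + t(Z, -8)) = 1/((12 - 3)² - 15) = 1/(9² - 15) = 1/(81 - 15) = 1/66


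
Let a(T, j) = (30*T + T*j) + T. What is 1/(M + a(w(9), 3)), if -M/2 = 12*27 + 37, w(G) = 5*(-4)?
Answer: -1/1402 ≈ -0.00071327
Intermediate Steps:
w(G) = -20
M = -722 (M = -2*(12*27 + 37) = -2*(324 + 37) = -2*361 = -722)
a(T, j) = 31*T + T*j
1/(M + a(w(9), 3)) = 1/(-722 - 20*(31 + 3)) = 1/(-722 - 20*34) = 1/(-722 - 680) = 1/(-1402) = -1/1402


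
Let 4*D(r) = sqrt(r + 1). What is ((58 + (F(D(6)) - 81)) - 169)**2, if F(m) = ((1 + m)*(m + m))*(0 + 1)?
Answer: 2337953/64 - 1529*sqrt(7)/8 ≈ 36025.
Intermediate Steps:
D(r) = sqrt(1 + r)/4 (D(r) = sqrt(r + 1)/4 = sqrt(1 + r)/4)
F(m) = 2*m*(1 + m) (F(m) = ((1 + m)*(2*m))*1 = (2*m*(1 + m))*1 = 2*m*(1 + m))
((58 + (F(D(6)) - 81)) - 169)**2 = ((58 + (2*(sqrt(1 + 6)/4)*(1 + sqrt(1 + 6)/4) - 81)) - 169)**2 = ((58 + (2*(sqrt(7)/4)*(1 + sqrt(7)/4) - 81)) - 169)**2 = ((58 + (sqrt(7)*(1 + sqrt(7)/4)/2 - 81)) - 169)**2 = ((58 + (-81 + sqrt(7)*(1 + sqrt(7)/4)/2)) - 169)**2 = ((-23 + sqrt(7)*(1 + sqrt(7)/4)/2) - 169)**2 = (-192 + sqrt(7)*(1 + sqrt(7)/4)/2)**2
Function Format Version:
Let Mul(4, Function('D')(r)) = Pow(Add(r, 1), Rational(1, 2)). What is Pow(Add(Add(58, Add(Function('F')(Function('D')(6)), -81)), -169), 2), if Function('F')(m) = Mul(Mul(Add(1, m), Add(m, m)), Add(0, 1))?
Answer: Add(Rational(2337953, 64), Mul(Rational(-1529, 8), Pow(7, Rational(1, 2)))) ≈ 36025.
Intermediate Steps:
Function('D')(r) = Mul(Rational(1, 4), Pow(Add(1, r), Rational(1, 2))) (Function('D')(r) = Mul(Rational(1, 4), Pow(Add(r, 1), Rational(1, 2))) = Mul(Rational(1, 4), Pow(Add(1, r), Rational(1, 2))))
Function('F')(m) = Mul(2, m, Add(1, m)) (Function('F')(m) = Mul(Mul(Add(1, m), Mul(2, m)), 1) = Mul(Mul(2, m, Add(1, m)), 1) = Mul(2, m, Add(1, m)))
Pow(Add(Add(58, Add(Function('F')(Function('D')(6)), -81)), -169), 2) = Pow(Add(Add(58, Add(Mul(2, Mul(Rational(1, 4), Pow(Add(1, 6), Rational(1, 2))), Add(1, Mul(Rational(1, 4), Pow(Add(1, 6), Rational(1, 2))))), -81)), -169), 2) = Pow(Add(Add(58, Add(Mul(2, Mul(Rational(1, 4), Pow(7, Rational(1, 2))), Add(1, Mul(Rational(1, 4), Pow(7, Rational(1, 2))))), -81)), -169), 2) = Pow(Add(Add(58, Add(Mul(Rational(1, 2), Pow(7, Rational(1, 2)), Add(1, Mul(Rational(1, 4), Pow(7, Rational(1, 2))))), -81)), -169), 2) = Pow(Add(Add(58, Add(-81, Mul(Rational(1, 2), Pow(7, Rational(1, 2)), Add(1, Mul(Rational(1, 4), Pow(7, Rational(1, 2))))))), -169), 2) = Pow(Add(Add(-23, Mul(Rational(1, 2), Pow(7, Rational(1, 2)), Add(1, Mul(Rational(1, 4), Pow(7, Rational(1, 2)))))), -169), 2) = Pow(Add(-192, Mul(Rational(1, 2), Pow(7, Rational(1, 2)), Add(1, Mul(Rational(1, 4), Pow(7, Rational(1, 2)))))), 2)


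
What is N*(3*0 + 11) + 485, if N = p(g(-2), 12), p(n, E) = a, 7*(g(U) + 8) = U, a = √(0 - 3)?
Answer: 485 + 11*I*√3 ≈ 485.0 + 19.053*I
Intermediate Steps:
a = I*√3 (a = √(-3) = I*√3 ≈ 1.732*I)
g(U) = -8 + U/7
p(n, E) = I*√3
N = I*√3 ≈ 1.732*I
N*(3*0 + 11) + 485 = (I*√3)*(3*0 + 11) + 485 = (I*√3)*(0 + 11) + 485 = (I*√3)*11 + 485 = 11*I*√3 + 485 = 485 + 11*I*√3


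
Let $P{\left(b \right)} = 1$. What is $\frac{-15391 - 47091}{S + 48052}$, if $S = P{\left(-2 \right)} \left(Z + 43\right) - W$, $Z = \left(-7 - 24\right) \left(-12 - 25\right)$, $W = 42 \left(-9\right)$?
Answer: $- \frac{31241}{24810} \approx -1.2592$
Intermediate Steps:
$W = -378$
$Z = 1147$ ($Z = \left(-31\right) \left(-37\right) = 1147$)
$S = 1568$ ($S = 1 \left(1147 + 43\right) - -378 = 1 \cdot 1190 + 378 = 1190 + 378 = 1568$)
$\frac{-15391 - 47091}{S + 48052} = \frac{-15391 - 47091}{1568 + 48052} = - \frac{62482}{49620} = \left(-62482\right) \frac{1}{49620} = - \frac{31241}{24810}$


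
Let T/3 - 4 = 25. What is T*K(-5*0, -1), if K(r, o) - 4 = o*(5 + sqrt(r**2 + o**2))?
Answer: -174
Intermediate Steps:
T = 87 (T = 12 + 3*25 = 12 + 75 = 87)
K(r, o) = 4 + o*(5 + sqrt(o**2 + r**2)) (K(r, o) = 4 + o*(5 + sqrt(r**2 + o**2)) = 4 + o*(5 + sqrt(o**2 + r**2)))
T*K(-5*0, -1) = 87*(4 + 5*(-1) - sqrt((-1)**2 + (-5*0)**2)) = 87*(4 - 5 - sqrt(1 + 0**2)) = 87*(4 - 5 - sqrt(1 + 0)) = 87*(4 - 5 - sqrt(1)) = 87*(4 - 5 - 1*1) = 87*(4 - 5 - 1) = 87*(-2) = -174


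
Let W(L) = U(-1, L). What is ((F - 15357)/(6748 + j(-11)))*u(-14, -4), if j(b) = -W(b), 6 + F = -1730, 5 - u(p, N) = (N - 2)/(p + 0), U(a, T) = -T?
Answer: -546976/47159 ≈ -11.599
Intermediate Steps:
W(L) = -L
u(p, N) = 5 - (-2 + N)/p (u(p, N) = 5 - (N - 2)/(p + 0) = 5 - (-2 + N)/p)
F = -1736 (F = -6 - 1730 = -1736)
j(b) = b (j(b) = -(-1)*b = b)
((F - 15357)/(6748 + j(-11)))*u(-14, -4) = ((-1736 - 15357)/(6748 - 11))*((2 - 1*(-4) + 5*(-14))/(-14)) = (-17093/6737)*(-(2 + 4 - 70)/14) = (-17093*1/6737)*(-1/14*(-64)) = -17093/6737*32/7 = -546976/47159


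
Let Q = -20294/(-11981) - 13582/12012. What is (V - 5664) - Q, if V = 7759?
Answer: 150711248377/71957886 ≈ 2094.4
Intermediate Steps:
Q = 40522793/71957886 (Q = -20294*(-1/11981) - 13582*1/12012 = 20294/11981 - 6791/6006 = 40522793/71957886 ≈ 0.56315)
(V - 5664) - Q = (7759 - 5664) - 1*40522793/71957886 = 2095 - 40522793/71957886 = 150711248377/71957886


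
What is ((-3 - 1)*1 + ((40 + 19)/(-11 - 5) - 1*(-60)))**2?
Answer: 700569/256 ≈ 2736.6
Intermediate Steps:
((-3 - 1)*1 + ((40 + 19)/(-11 - 5) - 1*(-60)))**2 = (-4*1 + (59/(-16) + 60))**2 = (-4 + (59*(-1/16) + 60))**2 = (-4 + (-59/16 + 60))**2 = (-4 + 901/16)**2 = (837/16)**2 = 700569/256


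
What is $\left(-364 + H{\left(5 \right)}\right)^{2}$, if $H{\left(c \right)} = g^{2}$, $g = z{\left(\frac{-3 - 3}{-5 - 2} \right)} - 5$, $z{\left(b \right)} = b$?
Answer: $\frac{288830025}{2401} \approx 1.203 \cdot 10^{5}$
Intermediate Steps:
$g = - \frac{29}{7}$ ($g = \frac{-3 - 3}{-5 - 2} - 5 = - \frac{6}{-7} - 5 = \left(-6\right) \left(- \frac{1}{7}\right) - 5 = \frac{6}{7} - 5 = - \frac{29}{7} \approx -4.1429$)
$H{\left(c \right)} = \frac{841}{49}$ ($H{\left(c \right)} = \left(- \frac{29}{7}\right)^{2} = \frac{841}{49}$)
$\left(-364 + H{\left(5 \right)}\right)^{2} = \left(-364 + \frac{841}{49}\right)^{2} = \left(- \frac{16995}{49}\right)^{2} = \frac{288830025}{2401}$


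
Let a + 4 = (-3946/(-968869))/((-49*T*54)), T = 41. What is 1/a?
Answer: -52554361167/210217446641 ≈ -0.25000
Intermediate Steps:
a = -210217446641/52554361167 (a = -4 + (-3946/(-968869))/((-49*41*54)) = -4 + (-3946*(-1/968869))/((-2009*54)) = -4 + (3946/968869)/(-108486) = -4 + (3946/968869)*(-1/108486) = -4 - 1973/52554361167 = -210217446641/52554361167 ≈ -4.0000)
1/a = 1/(-210217446641/52554361167) = -52554361167/210217446641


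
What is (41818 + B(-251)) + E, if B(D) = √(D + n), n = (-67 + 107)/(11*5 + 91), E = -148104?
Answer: -106286 + I*√1336119/73 ≈ -1.0629e+5 + 15.834*I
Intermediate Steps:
n = 20/73 (n = 40/(55 + 91) = 40/146 = 40*(1/146) = 20/73 ≈ 0.27397)
B(D) = √(20/73 + D) (B(D) = √(D + 20/73) = √(20/73 + D))
(41818 + B(-251)) + E = (41818 + √(1460 + 5329*(-251))/73) - 148104 = (41818 + √(1460 - 1337579)/73) - 148104 = (41818 + √(-1336119)/73) - 148104 = (41818 + (I*√1336119)/73) - 148104 = (41818 + I*√1336119/73) - 148104 = -106286 + I*√1336119/73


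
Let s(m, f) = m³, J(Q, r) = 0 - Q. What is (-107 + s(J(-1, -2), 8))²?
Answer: 11236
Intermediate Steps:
J(Q, r) = -Q
(-107 + s(J(-1, -2), 8))² = (-107 + (-1*(-1))³)² = (-107 + 1³)² = (-107 + 1)² = (-106)² = 11236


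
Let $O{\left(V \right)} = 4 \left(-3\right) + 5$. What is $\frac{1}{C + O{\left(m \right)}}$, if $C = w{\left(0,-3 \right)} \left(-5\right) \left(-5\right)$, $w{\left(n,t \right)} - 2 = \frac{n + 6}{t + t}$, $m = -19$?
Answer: $\frac{1}{18} \approx 0.055556$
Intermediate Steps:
$O{\left(V \right)} = -7$ ($O{\left(V \right)} = -12 + 5 = -7$)
$w{\left(n,t \right)} = 2 + \frac{6 + n}{2 t}$ ($w{\left(n,t \right)} = 2 + \frac{n + 6}{t + t} = 2 + \frac{6 + n}{2 t}$)
$C = 25$ ($C = \frac{6 + 0 + 4 \left(-3\right)}{2 \left(-3\right)} \left(-5\right) \left(-5\right) = \frac{1}{2} \left(- \frac{1}{3}\right) \left(6 + 0 - 12\right) \left(-5\right) \left(-5\right) = \frac{1}{2} \left(- \frac{1}{3}\right) \left(-6\right) \left(-5\right) \left(-5\right) = 1 \left(-5\right) \left(-5\right) = \left(-5\right) \left(-5\right) = 25$)
$\frac{1}{C + O{\left(m \right)}} = \frac{1}{25 - 7} = \frac{1}{18}$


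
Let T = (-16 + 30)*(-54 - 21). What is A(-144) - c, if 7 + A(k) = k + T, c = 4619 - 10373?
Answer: 4553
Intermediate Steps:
T = -1050 (T = 14*(-75) = -1050)
c = -5754
A(k) = -1057 + k (A(k) = -7 + (k - 1050) = -7 + (-1050 + k) = -1057 + k)
A(-144) - c = (-1057 - 144) - 1*(-5754) = -1201 + 5754 = 4553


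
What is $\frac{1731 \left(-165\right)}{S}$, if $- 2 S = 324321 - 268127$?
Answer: $\frac{285615}{28097} \approx 10.165$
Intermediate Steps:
$S = -28097$ ($S = - \frac{324321 - 268127}{2} = \left(- \frac{1}{2}\right) 56194 = -28097$)
$\frac{1731 \left(-165\right)}{S} = \frac{1731 \left(-165\right)}{-28097} = \left(-285615\right) \left(- \frac{1}{28097}\right) = \frac{285615}{28097}$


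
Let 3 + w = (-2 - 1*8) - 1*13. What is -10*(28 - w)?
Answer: -540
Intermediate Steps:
w = -26 (w = -3 + ((-2 - 1*8) - 1*13) = -3 + ((-2 - 8) - 13) = -3 + (-10 - 13) = -3 - 23 = -26)
-10*(28 - w) = -10*(28 - 1*(-26)) = -10*(28 + 26) = -10*54 = -540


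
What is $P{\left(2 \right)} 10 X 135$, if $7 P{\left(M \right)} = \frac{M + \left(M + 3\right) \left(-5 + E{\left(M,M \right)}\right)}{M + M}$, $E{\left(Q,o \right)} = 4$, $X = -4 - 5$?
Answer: $\frac{18225}{14} \approx 1301.8$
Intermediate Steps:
$X = -9$
$P{\left(M \right)} = - \frac{3}{14 M}$ ($P{\left(M \right)} = \frac{\left(M + \left(M + 3\right) \left(-5 + 4\right)\right) \frac{1}{M + M}}{7} = \frac{\left(M + \left(3 + M\right) \left(-1\right)\right) \frac{1}{2 M}}{7} = \frac{\left(M - \left(3 + M\right)\right) \frac{1}{2 M}}{7} = \frac{\left(-3\right) \frac{1}{2 M}}{7} = \frac{\left(- \frac{3}{2}\right) \frac{1}{M}}{7} = - \frac{3}{14 M}$)
$P{\left(2 \right)} 10 X 135 = - \frac{3}{14 \cdot 2} \cdot 10 \left(-9\right) 135 = \left(- \frac{3}{14}\right) \frac{1}{2} \left(-90\right) 135 = \left(- \frac{3}{28}\right) \left(-90\right) 135 = \frac{135}{14} \cdot 135 = \frac{18225}{14}$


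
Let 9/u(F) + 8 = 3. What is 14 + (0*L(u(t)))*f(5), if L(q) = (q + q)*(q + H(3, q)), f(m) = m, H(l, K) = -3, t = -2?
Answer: 14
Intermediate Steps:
u(F) = -9/5 (u(F) = 9/(-8 + 3) = 9/(-5) = 9*(-1/5) = -9/5)
L(q) = 2*q*(-3 + q) (L(q) = (q + q)*(q - 3) = (2*q)*(-3 + q) = 2*q*(-3 + q))
14 + (0*L(u(t)))*f(5) = 14 + (0*(2*(-9/5)*(-3 - 9/5)))*5 = 14 + (0*(2*(-9/5)*(-24/5)))*5 = 14 + (0*(432/25))*5 = 14 + 0*5 = 14 + 0 = 14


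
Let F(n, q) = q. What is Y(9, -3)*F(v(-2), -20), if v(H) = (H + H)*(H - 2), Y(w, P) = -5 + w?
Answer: -80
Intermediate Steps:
v(H) = 2*H*(-2 + H) (v(H) = (2*H)*(-2 + H) = 2*H*(-2 + H))
Y(9, -3)*F(v(-2), -20) = (-5 + 9)*(-20) = 4*(-20) = -80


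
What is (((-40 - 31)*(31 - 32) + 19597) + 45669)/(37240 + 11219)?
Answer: 751/557 ≈ 1.3483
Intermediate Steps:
(((-40 - 31)*(31 - 32) + 19597) + 45669)/(37240 + 11219) = ((-71*(-1) + 19597) + 45669)/48459 = ((71 + 19597) + 45669)*(1/48459) = (19668 + 45669)*(1/48459) = 65337*(1/48459) = 751/557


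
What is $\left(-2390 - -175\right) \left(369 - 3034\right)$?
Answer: $5902975$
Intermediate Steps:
$\left(-2390 - -175\right) \left(369 - 3034\right) = \left(-2390 + 175\right) \left(-2665\right) = \left(-2215\right) \left(-2665\right) = 5902975$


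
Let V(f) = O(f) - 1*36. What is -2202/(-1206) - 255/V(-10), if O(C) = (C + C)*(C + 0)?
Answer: 8933/32964 ≈ 0.27099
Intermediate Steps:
O(C) = 2*C**2 (O(C) = (2*C)*C = 2*C**2)
V(f) = -36 + 2*f**2 (V(f) = 2*f**2 - 1*36 = 2*f**2 - 36 = -36 + 2*f**2)
-2202/(-1206) - 255/V(-10) = -2202/(-1206) - 255/(-36 + 2*(-10)**2) = -2202*(-1/1206) - 255/(-36 + 2*100) = 367/201 - 255/(-36 + 200) = 367/201 - 255/164 = 8933/32964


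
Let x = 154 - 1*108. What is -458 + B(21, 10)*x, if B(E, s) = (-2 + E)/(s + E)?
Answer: -13324/31 ≈ -429.81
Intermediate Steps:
x = 46 (x = 154 - 108 = 46)
B(E, s) = (-2 + E)/(E + s)
-458 + B(21, 10)*x = -458 + ((-2 + 21)/(21 + 10))*46 = -458 + (19/31)*46 = -458 + 874/31 = -13324/31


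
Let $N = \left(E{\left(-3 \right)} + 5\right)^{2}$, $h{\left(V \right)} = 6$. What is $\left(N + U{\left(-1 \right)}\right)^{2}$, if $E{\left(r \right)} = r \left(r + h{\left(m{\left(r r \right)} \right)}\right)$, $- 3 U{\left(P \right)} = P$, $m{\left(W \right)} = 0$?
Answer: $\frac{2401}{9} \approx 266.78$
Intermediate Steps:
$U{\left(P \right)} = - \frac{P}{3}$
$E{\left(r \right)} = r \left(6 + r\right)$ ($E{\left(r \right)} = r \left(r + 6\right) = r \left(6 + r\right)$)
$N = 16$ ($N = \left(- 3 \left(6 - 3\right) + 5\right)^{2} = \left(\left(-3\right) 3 + 5\right)^{2} = \left(-9 + 5\right)^{2} = \left(-4\right)^{2} = 16$)
$\left(N + U{\left(-1 \right)}\right)^{2} = \left(16 - - \frac{1}{3}\right)^{2} = \left(16 + \frac{1}{3}\right)^{2} = \left(\frac{49}{3}\right)^{2} = \frac{2401}{9}$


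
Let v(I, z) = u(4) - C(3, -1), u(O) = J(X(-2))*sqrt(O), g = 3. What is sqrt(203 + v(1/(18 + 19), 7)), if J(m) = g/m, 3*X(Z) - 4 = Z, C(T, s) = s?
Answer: sqrt(213) ≈ 14.595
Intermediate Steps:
X(Z) = 4/3 + Z/3
J(m) = 3/m
u(O) = 9*sqrt(O)/2 (u(O) = (3/(4/3 + (1/3)*(-2)))*sqrt(O) = (3/(4/3 - 2/3))*sqrt(O) = (3/(2/3))*sqrt(O) = (3*(3/2))*sqrt(O) = 9*sqrt(O)/2)
v(I, z) = 10 (v(I, z) = 9*sqrt(4)/2 - 1*(-1) = (9/2)*2 + 1 = 9 + 1 = 10)
sqrt(203 + v(1/(18 + 19), 7)) = sqrt(203 + 10) = sqrt(213)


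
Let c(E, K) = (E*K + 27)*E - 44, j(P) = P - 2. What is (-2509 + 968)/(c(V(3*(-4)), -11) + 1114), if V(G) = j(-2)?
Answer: -1541/786 ≈ -1.9606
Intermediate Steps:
j(P) = -2 + P
V(G) = -4 (V(G) = -2 - 2 = -4)
c(E, K) = -44 + E*(27 + E*K) (c(E, K) = (27 + E*K)*E - 44 = E*(27 + E*K) - 44 = -44 + E*(27 + E*K))
(-2509 + 968)/(c(V(3*(-4)), -11) + 1114) = (-2509 + 968)/((-44 + 27*(-4) - 11*(-4)²) + 1114) = -1541/((-44 - 108 - 11*16) + 1114) = -1541/((-44 - 108 - 176) + 1114) = -1541/(-328 + 1114) = -1541/786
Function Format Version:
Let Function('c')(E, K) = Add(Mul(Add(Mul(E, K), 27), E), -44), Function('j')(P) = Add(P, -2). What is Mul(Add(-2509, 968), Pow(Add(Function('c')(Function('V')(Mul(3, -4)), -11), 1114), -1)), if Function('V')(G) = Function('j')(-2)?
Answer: Rational(-1541, 786) ≈ -1.9606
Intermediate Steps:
Function('j')(P) = Add(-2, P)
Function('V')(G) = -4 (Function('V')(G) = Add(-2, -2) = -4)
Function('c')(E, K) = Add(-44, Mul(E, Add(27, Mul(E, K)))) (Function('c')(E, K) = Add(Mul(Add(27, Mul(E, K)), E), -44) = Add(Mul(E, Add(27, Mul(E, K))), -44) = Add(-44, Mul(E, Add(27, Mul(E, K)))))
Mul(Add(-2509, 968), Pow(Add(Function('c')(Function('V')(Mul(3, -4)), -11), 1114), -1)) = Mul(Add(-2509, 968), Pow(Add(Add(-44, Mul(27, -4), Mul(-11, Pow(-4, 2))), 1114), -1)) = Mul(-1541, Pow(Add(Add(-44, -108, Mul(-11, 16)), 1114), -1)) = Mul(-1541, Pow(Add(Add(-44, -108, -176), 1114), -1)) = Mul(-1541, Pow(Add(-328, 1114), -1)) = Mul(-1541, Pow(786, -1)) = Mul(-1541, Rational(1, 786)) = Rational(-1541, 786)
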